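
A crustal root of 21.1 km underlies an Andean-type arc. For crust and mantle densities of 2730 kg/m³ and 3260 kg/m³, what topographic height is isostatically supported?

4.1 km

For local isostatic compensation: ρ_c h = (ρ_m − ρ_c) r.
h = r (ρ_m − ρ_c) / ρ_c = 21.1 km × (3260 − 2730) / 2730 = 4.1 km.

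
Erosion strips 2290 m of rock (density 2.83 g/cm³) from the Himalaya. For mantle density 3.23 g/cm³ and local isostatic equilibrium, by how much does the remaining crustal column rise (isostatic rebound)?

2010 m

Unloading: uplift u = e ρ_c/ρ_m = 2290 m × 2.83/3.23 = 2010 m.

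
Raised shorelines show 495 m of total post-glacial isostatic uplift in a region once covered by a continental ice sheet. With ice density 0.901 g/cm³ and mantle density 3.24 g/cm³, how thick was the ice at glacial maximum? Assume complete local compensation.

u = t ρ_ice/ρ_m → t = u ρ_m/ρ_ice = 495 m × 3.24/0.901 = 1780 m.

1780 m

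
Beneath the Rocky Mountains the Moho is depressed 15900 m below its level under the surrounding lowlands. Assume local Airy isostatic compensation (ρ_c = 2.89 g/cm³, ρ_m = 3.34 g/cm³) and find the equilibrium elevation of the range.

Balancing pressure at the compensation depth: ρ_c h = (ρ_m − ρ_c) r.
h = r (ρ_m − ρ_c) / ρ_c = 15900 m × (3.34 − 2.89) / 2.89 = 2480 m.

2480 m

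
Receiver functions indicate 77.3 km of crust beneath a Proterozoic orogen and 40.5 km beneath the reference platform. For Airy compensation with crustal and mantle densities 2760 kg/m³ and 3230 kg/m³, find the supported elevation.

5.35 km

Excess crust Δ = 77.3 km − 40.5 km = 36.8 km, split between elevation h and root r with h + r = Δ.
Airy balance ρ_c h = (ρ_m − ρ_c) r gives r = h ρ_c/(ρ_m − ρ_c), so h (1 + ρ_c/(ρ_m − ρ_c)) = Δ, i.e. h = Δ (ρ_m − ρ_c)/ρ_m.
h = 36.8 km × 470/3230 = 5.35 km.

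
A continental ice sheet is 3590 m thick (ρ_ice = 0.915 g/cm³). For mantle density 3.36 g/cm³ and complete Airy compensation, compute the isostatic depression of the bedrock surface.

978 m

Balancing pressure at the compensation depth: the ice load ρ_ice t is balanced by mantle displaced below, ρ_m s.
s = t ρ_ice / ρ_m = 3590 m × 0.915/3.36 = 978 m.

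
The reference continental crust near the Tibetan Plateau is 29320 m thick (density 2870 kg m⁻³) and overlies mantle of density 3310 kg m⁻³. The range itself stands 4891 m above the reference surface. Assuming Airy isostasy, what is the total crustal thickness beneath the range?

66100 m

Root depth r = h ρ_c / (ρ_m − ρ_c) = 4891 m × 2870 / 440 = 31900 m.
Total thickness = T + h + r = 29320 m + 4891 m + 31900 m = 66100 m.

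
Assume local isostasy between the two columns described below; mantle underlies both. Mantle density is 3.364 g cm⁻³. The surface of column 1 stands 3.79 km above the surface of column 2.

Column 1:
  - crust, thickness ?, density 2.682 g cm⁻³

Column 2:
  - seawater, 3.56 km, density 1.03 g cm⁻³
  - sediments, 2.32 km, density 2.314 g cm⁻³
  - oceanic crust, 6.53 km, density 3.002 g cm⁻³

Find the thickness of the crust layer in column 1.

Take the compensation level at the base of the deeper column (depth z_c below the surface of column 1) and equate Σ ρ_i t_i down to z_c; mantle fills any gap and the z_c terms cancel.
Column 1: x×2.682 + (z_c − 0 − x)×3.364
Column 2: 3.79×0 + 3.56×1.03 + 2.32×2.314 + 6.53×3.002 + (z_c − 3.79 − 12.41)×3.364
The z_c×3.364 term appears on both sides and cancels. Collect the known terms of each column as K = Σ(ρt)_known − 3.364 × (depth of known layers): K_1 = 0 − 3.364×0 = 0; K_2 = 28.63834 − 3.364×(3.79 + 12.41) = −25.85846.
Balance: K_1 − x×(3.364 − 2.682) = K_2, so x = (K_1 − K_2)/(3.364 − 2.682) = 25.8585/0.682 = 37.9 km.

37.9 km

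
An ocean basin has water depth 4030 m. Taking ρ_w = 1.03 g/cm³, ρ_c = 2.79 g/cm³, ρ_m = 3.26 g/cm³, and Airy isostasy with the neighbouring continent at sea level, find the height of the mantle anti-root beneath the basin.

15100 m

In Airy isostatic equilibrium: replacing crust with seawater at the top is compensated by replacing crust with mantle at the base: d (ρ_c − ρ_w) = a (ρ_m − ρ_c).
a = d (ρ_c − ρ_w)/(ρ_m − ρ_c) = 4030 m × 1.76/0.47 = 15100 m.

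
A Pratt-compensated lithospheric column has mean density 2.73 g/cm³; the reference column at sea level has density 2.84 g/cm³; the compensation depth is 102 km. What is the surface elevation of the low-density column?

4.11 km

ρ_ref D = ρ (D + h) → h = D (ρ_ref − ρ)/ρ.
h = 102 km × (2.84 − 2.73)/2.73 = 4.11 km.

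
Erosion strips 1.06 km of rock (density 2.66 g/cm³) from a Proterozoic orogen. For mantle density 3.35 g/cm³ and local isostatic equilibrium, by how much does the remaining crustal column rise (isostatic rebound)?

Unloading: uplift u = e ρ_c/ρ_m = 1.06 km × 2.66/3.35 = 0.842 km.

0.842 km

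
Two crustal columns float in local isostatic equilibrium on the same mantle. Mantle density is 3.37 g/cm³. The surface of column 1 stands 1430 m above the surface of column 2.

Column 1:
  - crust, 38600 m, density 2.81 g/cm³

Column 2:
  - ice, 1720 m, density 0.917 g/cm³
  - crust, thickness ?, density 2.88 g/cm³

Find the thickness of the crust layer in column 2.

Take the compensation level at the base of the deeper column (depth z_c below the surface of column 1) and equate Σ ρ_i t_i down to z_c; mantle fills any gap and the z_c terms cancel.
Column 1: 38600×2.81 + (z_c − 38600)×3.37
Column 2: 1430×0 + 1720×0.917 + x×2.88 + (z_c − 1430 − 1720 − x)×3.37
The z_c×3.37 term appears on both sides and cancels. Collect the known terms of each column as K = Σ(ρt)_known − 3.37 × (depth of known layers): K_1 = 108466 − 3.37×38600 = −21616; K_2 = 1577.24 − 3.37×(1430 + 1720) = −9038.26.
Balance: K_1 = K_2 − x×(3.37 − 2.88), so x = (K_2 − K_1)/(3.37 − 2.88) = 12577.7/0.49 = 25700 m.

25700 m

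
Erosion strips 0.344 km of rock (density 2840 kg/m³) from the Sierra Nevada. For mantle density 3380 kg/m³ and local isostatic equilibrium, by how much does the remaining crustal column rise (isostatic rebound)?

0.289 km

Unloading: uplift u = e ρ_c/ρ_m = 0.344 km × 2840/3380 = 0.289 km.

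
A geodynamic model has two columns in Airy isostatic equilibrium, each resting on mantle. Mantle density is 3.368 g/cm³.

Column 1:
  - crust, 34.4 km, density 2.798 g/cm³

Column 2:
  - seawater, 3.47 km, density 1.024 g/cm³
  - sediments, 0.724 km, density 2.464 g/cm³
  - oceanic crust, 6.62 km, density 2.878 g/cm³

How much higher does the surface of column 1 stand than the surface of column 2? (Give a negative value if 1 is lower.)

2.25 km

For any compensation level in the mantle, the mantle terms cancel and isostasy reduces to e = (Σt_1 − Σt_2) − (Σ(ρt)_1 − Σ(ρt)_2) / ρ_m.
Σt_1 = 34.4 km; Σt_2 = 10.814 km; Σ(ρt)_1 = 96.2512; Σ(ρt)_2 = 24.389576 (in km·g/cm³).
e = (34.4 − 10.814) − (96.2512 − 24.389576) / 3.368 = 2.25 km.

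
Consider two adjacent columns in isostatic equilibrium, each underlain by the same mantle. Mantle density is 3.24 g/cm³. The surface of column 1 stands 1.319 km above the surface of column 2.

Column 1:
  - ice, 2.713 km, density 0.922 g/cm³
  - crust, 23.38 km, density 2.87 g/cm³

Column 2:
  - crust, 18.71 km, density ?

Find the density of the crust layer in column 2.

Take the compensation level at the base of the deeper column (depth z_c below the surface of column 1) and equate Σ ρ_i t_i down to z_c; mantle fills any gap and the z_c terms cancel.
Column 1: 2.713×0.922 + 23.38×2.87 + (z_c − 26.093)×3.24
Column 2: 1.319×0 + 18.71×ρ + (z_c − 1.319 − 18.71)×3.24
The z_c×3.24 term appears on both sides and cancels. Collect the known terms of each column as K = Σ(ρt)_known − 3.24 × (depth of known layers): K_1 = 69.601986 − 3.24×26.093 = −14.939334; K_2 = 0 − 3.24×(1.319 + 18.71) = −64.89396.
Balance: K_1 = K_2 + 18.71×ρ, so ρ = (K_1 − K_2)/18.71 = 49.9546/18.71 = 2.67 g/cm³.

2.67 g/cm³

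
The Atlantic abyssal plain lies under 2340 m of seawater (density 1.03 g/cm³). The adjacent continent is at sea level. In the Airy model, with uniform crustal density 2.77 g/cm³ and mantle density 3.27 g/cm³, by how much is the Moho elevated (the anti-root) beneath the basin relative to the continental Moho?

8140 m

Balancing pressure at the compensation depth: replacing crust with seawater at the top is compensated by replacing crust with mantle at the base: d (ρ_c − ρ_w) = a (ρ_m − ρ_c).
a = d (ρ_c − ρ_w)/(ρ_m − ρ_c) = 2340 m × 1.74/0.5 = 8140 m.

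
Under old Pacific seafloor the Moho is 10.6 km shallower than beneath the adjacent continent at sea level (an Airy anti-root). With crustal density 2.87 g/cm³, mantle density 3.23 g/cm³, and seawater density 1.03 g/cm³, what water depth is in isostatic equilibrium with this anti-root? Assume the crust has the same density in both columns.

2.07 km

Replacing a thickness d of crust by seawater at the top must be balanced by replacing crust with mantle at the base: d (ρ_c − ρ_w) = a (ρ_m − ρ_c).
d = a (ρ_m − ρ_c)/(ρ_c − ρ_w) = 10.6 km × 0.36/1.84 = 2.07 km.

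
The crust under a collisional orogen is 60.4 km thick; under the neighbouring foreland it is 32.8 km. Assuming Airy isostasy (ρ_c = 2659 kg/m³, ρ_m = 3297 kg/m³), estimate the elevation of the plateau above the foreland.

Excess crust Δ = 60.4 km − 32.8 km = 27.6 km, split between elevation h and root r with h + r = Δ.
Airy balance ρ_c h = (ρ_m − ρ_c) r gives r = h ρ_c/(ρ_m − ρ_c), so h (1 + ρ_c/(ρ_m − ρ_c)) = Δ, i.e. h = Δ (ρ_m − ρ_c)/ρ_m.
h = 27.6 km × 638/3297 = 5.34 km.

5.34 km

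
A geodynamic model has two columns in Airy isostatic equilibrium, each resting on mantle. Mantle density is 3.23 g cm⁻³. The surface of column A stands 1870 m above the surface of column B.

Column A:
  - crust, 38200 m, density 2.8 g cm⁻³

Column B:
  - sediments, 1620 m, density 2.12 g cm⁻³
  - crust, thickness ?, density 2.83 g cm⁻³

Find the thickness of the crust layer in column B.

21500 m

Take the compensation level at the base of the deeper column (depth z_c below the surface of column A) and equate Σ ρ_i t_i down to z_c; mantle fills any gap and the z_c terms cancel.
Column A: 38200×2.8 + (z_c − 38200)×3.23
Column B: 1870×0 + 1620×2.12 + x×2.83 + (z_c − 1870 − 1620 − x)×3.23
The z_c×3.23 term appears on both sides and cancels. Collect the known terms of each column as K = Σ(ρt)_known − 3.23 × (depth of known layers): K_A = 106960 − 3.23×38200 = −16426; K_B = 3434.4 − 3.23×(1870 + 1620) = −7838.3.
Balance: K_A = K_B − x×(3.23 − 2.83), so x = (K_B − K_A)/(3.23 − 2.83) = 8587.7/0.4 = 21500 m.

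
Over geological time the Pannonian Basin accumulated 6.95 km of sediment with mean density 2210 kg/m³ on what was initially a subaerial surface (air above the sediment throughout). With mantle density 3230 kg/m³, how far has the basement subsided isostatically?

4.76 km

Subaerial load: s = t ρ_sed / ρ_m = 6.95 km × 2210/3230 = 4.76 km.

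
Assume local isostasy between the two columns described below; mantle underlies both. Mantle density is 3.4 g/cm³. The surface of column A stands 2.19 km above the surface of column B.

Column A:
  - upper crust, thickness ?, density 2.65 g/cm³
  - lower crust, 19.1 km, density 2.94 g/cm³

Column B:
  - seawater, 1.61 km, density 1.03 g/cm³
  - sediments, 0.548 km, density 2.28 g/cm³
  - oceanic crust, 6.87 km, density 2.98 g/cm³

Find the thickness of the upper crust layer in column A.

7.97 km

Take the compensation level at the base of the deeper column (depth z_c below the surface of column A) and equate Σ ρ_i t_i down to z_c; mantle fills any gap and the z_c terms cancel.
Column A: x×2.65 + 19.1×2.94 + (z_c − 19.1 − x)×3.4
Column B: 2.19×0 + 1.61×1.03 + 0.548×2.28 + 6.87×2.98 + (z_c − 2.19 − 9.028)×3.4
The z_c×3.4 term appears on both sides and cancels. Collect the known terms of each column as K = Σ(ρt)_known − 3.4 × (depth of known layers): K_A = 56.154 − 3.4×19.1 = −8.786; K_B = 23.38034 − 3.4×(2.19 + 9.028) = −14.76086.
Balance: K_A − x×(3.4 − 2.65) = K_B, so x = (K_A − K_B)/(3.4 − 2.65) = 5.97486/0.75 = 7.97 km.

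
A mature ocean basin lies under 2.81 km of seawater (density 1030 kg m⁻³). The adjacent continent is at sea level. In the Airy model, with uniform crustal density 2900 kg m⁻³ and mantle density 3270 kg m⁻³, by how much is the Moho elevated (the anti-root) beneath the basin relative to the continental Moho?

Balancing pressure at the compensation depth: replacing crust with seawater at the top is compensated by replacing crust with mantle at the base: d (ρ_c − ρ_w) = a (ρ_m − ρ_c).
a = d (ρ_c − ρ_w)/(ρ_m − ρ_c) = 2.81 km × 1870/370 = 14.2 km.

14.2 km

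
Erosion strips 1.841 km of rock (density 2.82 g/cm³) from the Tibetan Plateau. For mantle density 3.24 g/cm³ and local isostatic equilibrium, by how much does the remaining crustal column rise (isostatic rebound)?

1.6 km

Unloading: uplift u = e ρ_c/ρ_m = 1.841 km × 2.82/3.24 = 1.6 km.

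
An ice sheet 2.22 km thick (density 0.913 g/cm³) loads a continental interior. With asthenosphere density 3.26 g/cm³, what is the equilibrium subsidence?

In Airy isostatic equilibrium: the ice load ρ_ice t is balanced by mantle displaced below, ρ_m s.
s = t ρ_ice / ρ_m = 2.22 km × 0.913/3.26 = 0.622 km.

0.622 km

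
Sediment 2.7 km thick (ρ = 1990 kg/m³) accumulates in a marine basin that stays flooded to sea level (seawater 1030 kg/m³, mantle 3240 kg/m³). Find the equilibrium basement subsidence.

Submarine loading: the sediment displaces seawater, and the subsidence is in turn flooded, so s (ρ_m − ρ_w) = t (ρ_sed − ρ_w).
s = 2.7 km × (1990 − 1030) / (3240 − 1030) = 1.17 km.

1.17 km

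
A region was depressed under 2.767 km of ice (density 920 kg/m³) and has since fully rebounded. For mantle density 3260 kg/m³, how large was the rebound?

0.781 km

Removing the load lets mantle flow back in; uplift u satisfies ρ_ice t = ρ_m u.
u = t ρ_ice/ρ_m = 2.767 km × 920/3260 = 0.781 km.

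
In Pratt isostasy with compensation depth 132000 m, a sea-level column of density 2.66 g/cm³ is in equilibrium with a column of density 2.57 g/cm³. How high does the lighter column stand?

4620 m

ρ_ref D = ρ (D + h) → h = D (ρ_ref − ρ)/ρ.
h = 132000 m × (2.66 − 2.57)/2.57 = 4620 m.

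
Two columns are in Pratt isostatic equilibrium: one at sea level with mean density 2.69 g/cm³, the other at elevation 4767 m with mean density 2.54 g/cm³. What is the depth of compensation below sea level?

ρ_ref D = ρ (D + h) → D (ρ_ref − ρ) = ρ h.
D = ρ h/(ρ_ref − ρ) = 2.54 × 4767 m/(2.69 − 2.54) = 80700 m.

80700 m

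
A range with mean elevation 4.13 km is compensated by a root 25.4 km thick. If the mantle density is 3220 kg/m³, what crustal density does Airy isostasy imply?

2770 kg/m³

ρ_c h = (ρ_m − ρ_c) r → ρ_c (h + r) = ρ_m r → ρ_c = ρ_m r / (h + r).
ρ_c = 3220 × 25.4 km / (4.13 km + 25.4 km) = 2770 kg/m³.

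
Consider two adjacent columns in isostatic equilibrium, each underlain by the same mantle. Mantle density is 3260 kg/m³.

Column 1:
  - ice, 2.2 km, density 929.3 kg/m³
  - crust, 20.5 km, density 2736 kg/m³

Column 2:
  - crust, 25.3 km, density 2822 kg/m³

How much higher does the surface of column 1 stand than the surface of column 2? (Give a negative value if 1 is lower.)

1.47 km

For any compensation level in the mantle, the mantle terms cancel and isostasy reduces to e = (Σt_1 − Σt_2) − (Σ(ρt)_1 − Σ(ρt)_2) / ρ_m.
Σt_1 = 22.7 km; Σt_2 = 25.3 km; Σ(ρt)_1 = 58132.46; Σ(ρt)_2 = 71396.6 (in km·kg/m³).
e = (22.7 − 25.3) − (58132.46 − 71396.6) / 3260 = 1.47 km.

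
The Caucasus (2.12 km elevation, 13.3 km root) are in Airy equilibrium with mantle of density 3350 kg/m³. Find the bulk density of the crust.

2890 kg/m³

ρ_c h = (ρ_m − ρ_c) r → ρ_c (h + r) = ρ_m r → ρ_c = ρ_m r / (h + r).
ρ_c = 3350 × 13.3 km / (2.12 km + 13.3 km) = 2890 kg/m³.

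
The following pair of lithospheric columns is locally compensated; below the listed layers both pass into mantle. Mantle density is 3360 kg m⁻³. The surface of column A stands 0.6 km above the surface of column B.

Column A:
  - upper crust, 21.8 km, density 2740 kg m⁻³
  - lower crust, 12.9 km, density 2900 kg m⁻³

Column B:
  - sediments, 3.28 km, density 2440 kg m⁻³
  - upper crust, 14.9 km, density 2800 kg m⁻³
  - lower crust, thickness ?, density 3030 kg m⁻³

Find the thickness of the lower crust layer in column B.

Take the compensation level at the base of the deeper column (depth z_c below the surface of column A) and equate Σ ρ_i t_i down to z_c; mantle fills any gap and the z_c terms cancel.
Column A: 21.8×2740 + 12.9×2900 + (z_c − 34.7)×3360
Column B: 0.6×0 + 3.28×2440 + 14.9×2800 + x×3030 + (z_c − 0.6 − 18.18 − x)×3360
The z_c×3360 term appears on both sides and cancels. Collect the known terms of each column as K = Σ(ρt)_known − 3360 × (depth of known layers): K_A = 97142 − 3360×34.7 = −19450; K_B = 49723.2 − 3360×(0.6 + 18.18) = −13377.6.
Balance: K_A = K_B − x×(3360 − 3030), so x = (K_B − K_A)/(3360 − 3030) = 6072.4/330 = 18.4 km.

18.4 km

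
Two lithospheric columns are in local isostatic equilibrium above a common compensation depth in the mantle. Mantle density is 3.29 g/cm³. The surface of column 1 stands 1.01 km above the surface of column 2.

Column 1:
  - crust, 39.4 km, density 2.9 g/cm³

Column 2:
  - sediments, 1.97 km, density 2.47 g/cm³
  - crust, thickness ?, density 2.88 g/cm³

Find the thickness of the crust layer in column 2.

25.4 km

Take the compensation level at the base of the deeper column (depth z_c below the surface of column 1) and equate Σ ρ_i t_i down to z_c; mantle fills any gap and the z_c terms cancel.
Column 1: 39.4×2.9 + (z_c − 39.4)×3.29
Column 2: 1.01×0 + 1.97×2.47 + x×2.88 + (z_c − 1.01 − 1.97 − x)×3.29
The z_c×3.29 term appears on both sides and cancels. Collect the known terms of each column as K = Σ(ρt)_known − 3.29 × (depth of known layers): K_1 = 114.26 − 3.29×39.4 = −15.366; K_2 = 4.8659 − 3.29×(1.01 + 1.97) = −4.9383.
Balance: K_1 = K_2 − x×(3.29 − 2.88), so x = (K_2 − K_1)/(3.29 − 2.88) = 10.4277/0.41 = 25.4 km.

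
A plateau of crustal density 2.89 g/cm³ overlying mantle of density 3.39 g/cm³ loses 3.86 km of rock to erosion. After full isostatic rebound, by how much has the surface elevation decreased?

Rebound u = e ρ_c/ρ_m = 3.86 km × 2.89/3.39 = 3.291 km.
Net surface drop = e − u = 3.86 km − 3.291 km = e (ρ_m − ρ_c)/ρ_m = 0.569 km.

0.569 km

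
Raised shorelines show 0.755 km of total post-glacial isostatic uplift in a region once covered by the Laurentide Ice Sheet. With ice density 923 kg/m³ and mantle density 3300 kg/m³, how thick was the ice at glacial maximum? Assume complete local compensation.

u = t ρ_ice/ρ_m → t = u ρ_m/ρ_ice = 0.755 km × 3300/923 = 2.7 km.

2.7 km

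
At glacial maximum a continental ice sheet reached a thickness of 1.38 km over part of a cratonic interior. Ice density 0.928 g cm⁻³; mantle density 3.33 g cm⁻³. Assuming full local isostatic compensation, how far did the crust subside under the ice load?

0.385 km

For local isostatic compensation: the ice load ρ_ice t is balanced by mantle displaced below, ρ_m s.
s = t ρ_ice / ρ_m = 1.38 km × 0.928/3.33 = 0.385 km.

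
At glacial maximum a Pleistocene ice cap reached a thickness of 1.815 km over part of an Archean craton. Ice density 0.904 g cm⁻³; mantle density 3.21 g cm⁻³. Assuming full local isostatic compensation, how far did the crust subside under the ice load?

Equating mass per unit area of the two columns: the ice load ρ_ice t is balanced by mantle displaced below, ρ_m s.
s = t ρ_ice / ρ_m = 1.815 km × 0.904/3.21 = 0.511 km.

0.511 km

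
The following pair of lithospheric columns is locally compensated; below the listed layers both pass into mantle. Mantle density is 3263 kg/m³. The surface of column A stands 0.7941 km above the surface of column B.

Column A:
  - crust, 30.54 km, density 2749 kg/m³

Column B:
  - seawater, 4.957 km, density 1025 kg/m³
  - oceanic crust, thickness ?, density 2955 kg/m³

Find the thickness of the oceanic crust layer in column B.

6.53 km

Take the compensation level at the base of the deeper column (depth z_c below the surface of column A) and equate Σ ρ_i t_i down to z_c; mantle fills any gap and the z_c terms cancel.
Column A: 30.54×2749 + (z_c − 30.54)×3263
Column B: 0.7941×0 + 4.957×1025 + x×2955 + (z_c − 0.7941 − 4.957 − x)×3263
The z_c×3263 term appears on both sides and cancels. Collect the known terms of each column as K = Σ(ρt)_known − 3263 × (depth of known layers): K_A = 83954.46 − 3263×30.54 = −15697.56; K_B = 5080.925 − 3263×(0.7941 + 4.957) = −13684.9143.
Balance: K_A = K_B − x×(3263 − 2955), so x = (K_B − K_A)/(3263 − 2955) = 2012.65/308 = 6.53 km.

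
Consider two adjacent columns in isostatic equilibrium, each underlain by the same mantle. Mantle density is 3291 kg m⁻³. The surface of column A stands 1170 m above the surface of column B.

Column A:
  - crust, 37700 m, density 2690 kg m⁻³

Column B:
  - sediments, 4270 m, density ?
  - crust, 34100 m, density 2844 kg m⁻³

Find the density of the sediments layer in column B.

Take the compensation level at the base of the deeper column (depth z_c below the surface of column A) and equate Σ ρ_i t_i down to z_c; mantle fills any gap and the z_c terms cancel.
Column A: 37700×2690 + (z_c − 37700)×3291
Column B: 1170×0 + 4270×ρ + 34100×2844 + (z_c − 1170 − 38370)×3291
The z_c×3291 term appears on both sides and cancels. Collect the known terms of each column as K = Σ(ρt)_known − 3291 × (depth of known layers): K_A = 101413000 − 3291×37700 = −22657700; K_B = 96980400 − 3291×(1170 + 38370) = −33145740.
Balance: K_A = K_B + 4270×ρ, so ρ = (K_A − K_B)/4270 = 10488000/4270 = 2460 kg m⁻³.

2460 kg m⁻³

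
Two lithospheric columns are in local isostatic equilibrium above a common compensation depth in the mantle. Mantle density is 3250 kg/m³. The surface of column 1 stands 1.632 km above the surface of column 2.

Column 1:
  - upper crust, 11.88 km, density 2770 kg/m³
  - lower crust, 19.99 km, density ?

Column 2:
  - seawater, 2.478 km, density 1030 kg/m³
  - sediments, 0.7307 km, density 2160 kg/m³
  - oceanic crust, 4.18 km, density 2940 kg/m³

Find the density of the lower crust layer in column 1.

Take the compensation level at the base of the deeper column (depth z_c below the surface of column 1) and equate Σ ρ_i t_i down to z_c; mantle fills any gap and the z_c terms cancel.
Column 1: 11.88×2770 + 19.99×ρ + (z_c − 31.87)×3250
Column 2: 1.632×0 + 2.478×1030 + 0.7307×2160 + 4.18×2940 + (z_c − 1.632 − 7.3887)×3250
The z_c×3250 term appears on both sides and cancels. Collect the known terms of each column as K = Σ(ρt)_known − 3250 × (depth of known layers): K_1 = 32907.6 − 3250×31.87 = −70669.9; K_2 = 16419.852 − 3250×(1.632 + 7.3887) = −12897.423.
Balance: K_1 + 19.99×ρ = K_2, so ρ = (K_2 − K_1)/19.99 = 57772.5/19.99 = 2890 kg/m³.

2890 kg/m³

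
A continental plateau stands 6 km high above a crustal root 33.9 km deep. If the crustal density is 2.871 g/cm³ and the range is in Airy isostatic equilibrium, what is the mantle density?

3.38 g/cm³

Airy balance: ρ_c h = (ρ_m − ρ_c) r → ρ_m = ρ_c (1 + h/r).
ρ_m = 2.871 × (1 + 6 km/33.9 km) = 3.38 g/cm³.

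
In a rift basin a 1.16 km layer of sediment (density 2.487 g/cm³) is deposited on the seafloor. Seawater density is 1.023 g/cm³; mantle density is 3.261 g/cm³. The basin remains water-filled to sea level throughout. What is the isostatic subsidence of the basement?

0.759 km

Submarine loading: the sediment displaces seawater, and the subsidence is in turn flooded, so s (ρ_m − ρ_w) = t (ρ_sed − ρ_w).
s = 1.16 km × (2.487 − 1.023) / (3.261 − 1.023) = 0.759 km.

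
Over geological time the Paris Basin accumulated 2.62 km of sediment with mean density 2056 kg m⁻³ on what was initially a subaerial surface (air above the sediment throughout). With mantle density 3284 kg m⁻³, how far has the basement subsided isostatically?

1.64 km

Subaerial load: s = t ρ_sed / ρ_m = 2.62 km × 2056/3284 = 1.64 km.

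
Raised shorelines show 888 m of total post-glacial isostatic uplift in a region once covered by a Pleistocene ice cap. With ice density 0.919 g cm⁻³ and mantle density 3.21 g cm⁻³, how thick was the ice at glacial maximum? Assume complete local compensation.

u = t ρ_ice/ρ_m → t = u ρ_m/ρ_ice = 888 m × 3.21/0.919 = 3100 m.

3100 m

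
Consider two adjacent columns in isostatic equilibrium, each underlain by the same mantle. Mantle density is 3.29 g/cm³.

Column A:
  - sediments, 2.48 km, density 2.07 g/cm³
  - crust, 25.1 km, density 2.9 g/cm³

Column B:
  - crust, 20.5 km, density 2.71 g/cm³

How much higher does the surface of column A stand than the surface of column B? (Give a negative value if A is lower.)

0.281 km

For any compensation level in the mantle, the mantle terms cancel and isostasy reduces to e = (Σt_A − Σt_B) − (Σ(ρt)_A − Σ(ρt)_B) / ρ_m.
Σt_A = 27.58 km; Σt_B = 20.5 km; Σ(ρt)_A = 77.9236; Σ(ρt)_B = 55.555 (in km·g/cm³).
e = (27.58 − 20.5) − (77.9236 − 55.555) / 3.29 = 0.281 km.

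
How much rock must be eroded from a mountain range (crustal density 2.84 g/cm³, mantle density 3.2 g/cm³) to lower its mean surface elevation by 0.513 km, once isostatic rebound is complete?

Net drop Δ = e − u = e − e ρ_c/ρ_m = e (ρ_m − ρ_c)/ρ_m.
e = Δ ρ_m/(ρ_m − ρ_c) = 0.513 km × 3.2/0.36 = 4.56 km.

4.56 km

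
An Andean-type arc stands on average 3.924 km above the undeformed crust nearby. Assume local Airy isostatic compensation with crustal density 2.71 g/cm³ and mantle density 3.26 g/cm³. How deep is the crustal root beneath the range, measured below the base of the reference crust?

19.3 km

Equating mass per unit area of the two columns: the weight of the topography is balanced by the buoyancy of the root, ρ_c h = (ρ_m − ρ_c) r.
r = h · ρ_c / (ρ_m − ρ_c) = 3.924 km × 2.71 / (3.26 − 2.71) = 19.3 km.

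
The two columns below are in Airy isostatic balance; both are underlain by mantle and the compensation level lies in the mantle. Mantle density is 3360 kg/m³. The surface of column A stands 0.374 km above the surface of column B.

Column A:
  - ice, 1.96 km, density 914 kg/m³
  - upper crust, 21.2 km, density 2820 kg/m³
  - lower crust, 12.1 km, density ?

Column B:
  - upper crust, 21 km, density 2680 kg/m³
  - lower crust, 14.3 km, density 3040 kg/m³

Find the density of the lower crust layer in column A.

Take the compensation level at the base of the deeper column (depth z_c below the surface of column A) and equate Σ ρ_i t_i down to z_c; mantle fills any gap and the z_c terms cancel.
Column A: 1.96×914 + 21.2×2820 + 12.1×ρ + (z_c − 35.26)×3360
Column B: 0.374×0 + 21×2680 + 14.3×3040 + (z_c − 0.374 − 35.3)×3360
The z_c×3360 term appears on both sides and cancels. Collect the known terms of each column as K = Σ(ρt)_known − 3360 × (depth of known layers): K_A = 61575.44 − 3360×35.26 = −56898.16; K_B = 99752 − 3360×(0.374 + 35.3) = −20112.64.
Balance: K_A + 12.1×ρ = K_B, so ρ = (K_B − K_A)/12.1 = 36785.5/12.1 = 3040 kg/m³.

3040 kg/m³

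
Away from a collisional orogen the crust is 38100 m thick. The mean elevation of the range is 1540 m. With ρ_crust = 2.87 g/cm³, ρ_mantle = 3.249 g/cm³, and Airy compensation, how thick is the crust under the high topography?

Root depth r = h ρ_c / (ρ_m − ρ_c) = 1540 m × 2.87 / 0.379 = 11660 m.
Total thickness = T + h + r = 38100 m + 1540 m + 11660 m = 51300 m.

51300 m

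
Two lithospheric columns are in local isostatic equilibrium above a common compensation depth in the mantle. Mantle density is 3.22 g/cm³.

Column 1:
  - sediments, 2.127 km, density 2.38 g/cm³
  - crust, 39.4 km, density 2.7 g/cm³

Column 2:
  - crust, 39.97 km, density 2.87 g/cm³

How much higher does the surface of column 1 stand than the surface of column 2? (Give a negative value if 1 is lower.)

2.57 km

For any compensation level in the mantle, the mantle terms cancel and isostasy reduces to e = (Σt_1 − Σt_2) − (Σ(ρt)_1 − Σ(ρt)_2) / ρ_m.
Σt_1 = 41.527 km; Σt_2 = 39.97 km; Σ(ρt)_1 = 111.44226; Σ(ρt)_2 = 114.7139 (in km·g/cm³).
e = (41.527 − 39.97) − (111.44226 − 114.7139) / 3.22 = 2.57 km.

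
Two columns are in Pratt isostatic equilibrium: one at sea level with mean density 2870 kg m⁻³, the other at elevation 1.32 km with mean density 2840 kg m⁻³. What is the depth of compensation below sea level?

ρ_ref D = ρ (D + h) → D (ρ_ref − ρ) = ρ h.
D = ρ h/(ρ_ref − ρ) = 2840 × 1.32 km/(2870 − 2840) = 125 km.

125 km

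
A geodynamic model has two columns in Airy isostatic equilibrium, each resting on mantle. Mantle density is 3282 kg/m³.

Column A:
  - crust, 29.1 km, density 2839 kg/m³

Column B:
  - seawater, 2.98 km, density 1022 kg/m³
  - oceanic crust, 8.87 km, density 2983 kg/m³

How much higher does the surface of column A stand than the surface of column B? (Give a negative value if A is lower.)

For any compensation level in the mantle, the mantle terms cancel and isostasy reduces to e = (Σt_A − Σt_B) − (Σ(ρt)_A − Σ(ρt)_B) / ρ_m.
Σt_A = 29.1 km; Σt_B = 11.85 km; Σ(ρt)_A = 82614.9; Σ(ρt)_B = 29504.77 (in km·kg/m³).
e = (29.1 − 11.85) − (82614.9 − 29504.77) / 3282 = 1.07 km.

1.07 km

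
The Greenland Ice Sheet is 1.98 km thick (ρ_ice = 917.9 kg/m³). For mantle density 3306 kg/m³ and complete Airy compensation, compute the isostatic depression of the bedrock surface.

Isostatic balance requires: the ice load ρ_ice t is balanced by mantle displaced below, ρ_m s.
s = t ρ_ice / ρ_m = 1.98 km × 917.9/3306 = 0.55 km.

0.55 km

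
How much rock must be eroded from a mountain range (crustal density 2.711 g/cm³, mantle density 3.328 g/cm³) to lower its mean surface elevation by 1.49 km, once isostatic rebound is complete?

8.04 km

Net drop Δ = e − u = e − e ρ_c/ρ_m = e (ρ_m − ρ_c)/ρ_m.
e = Δ ρ_m/(ρ_m − ρ_c) = 1.49 km × 3.328/0.617 = 8.04 km.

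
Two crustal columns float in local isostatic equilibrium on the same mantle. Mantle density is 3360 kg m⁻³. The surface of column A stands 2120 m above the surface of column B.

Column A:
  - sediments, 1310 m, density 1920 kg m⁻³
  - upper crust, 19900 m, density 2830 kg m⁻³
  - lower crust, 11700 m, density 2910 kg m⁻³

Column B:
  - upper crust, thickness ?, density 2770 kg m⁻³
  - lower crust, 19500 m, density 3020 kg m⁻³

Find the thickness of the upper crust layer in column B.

Take the compensation level at the base of the deeper column (depth z_c below the surface of column A) and equate Σ ρ_i t_i down to z_c; mantle fills any gap and the z_c terms cancel.
Column A: 1310×1920 + 19900×2830 + 11700×2910 + (z_c − 32910)×3360
Column B: 2120×0 + x×2770 + 19500×3020 + (z_c − 2120 − 19500 − x)×3360
The z_c×3360 term appears on both sides and cancels. Collect the known terms of each column as K = Σ(ρt)_known − 3360 × (depth of known layers): K_A = 92879200 − 3360×32910 = −17698400; K_B = 58890000 − 3360×(2120 + 19500) = −13753200.
Balance: K_A = K_B − x×(3360 − 2770), so x = (K_B − K_A)/(3360 − 2770) = 3945200/590 = 6690 m.

6690 m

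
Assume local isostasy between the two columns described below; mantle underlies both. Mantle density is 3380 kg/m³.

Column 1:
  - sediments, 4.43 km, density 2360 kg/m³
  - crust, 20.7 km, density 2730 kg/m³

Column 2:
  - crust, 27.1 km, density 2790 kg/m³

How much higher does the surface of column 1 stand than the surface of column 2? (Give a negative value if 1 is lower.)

For any compensation level in the mantle, the mantle terms cancel and isostasy reduces to e = (Σt_1 − Σt_2) − (Σ(ρt)_1 − Σ(ρt)_2) / ρ_m.
Σt_1 = 25.13 km; Σt_2 = 27.1 km; Σ(ρt)_1 = 66965.8; Σ(ρt)_2 = 75609 (in km·kg/m³).
e = (25.13 − 27.1) − (66965.8 − 75609) / 3380 = 0.587 km.

0.587 km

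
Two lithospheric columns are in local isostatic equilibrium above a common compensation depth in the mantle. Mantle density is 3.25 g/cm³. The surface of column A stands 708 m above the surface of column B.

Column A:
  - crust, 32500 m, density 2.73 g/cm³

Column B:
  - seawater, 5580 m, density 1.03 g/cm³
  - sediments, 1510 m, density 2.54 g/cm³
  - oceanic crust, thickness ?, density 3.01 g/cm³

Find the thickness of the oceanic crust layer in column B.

4750 m

Take the compensation level at the base of the deeper column (depth z_c below the surface of column A) and equate Σ ρ_i t_i down to z_c; mantle fills any gap and the z_c terms cancel.
Column A: 32500×2.73 + (z_c − 32500)×3.25
Column B: 708×0 + 5580×1.03 + 1510×2.54 + x×3.01 + (z_c − 708 − 7090 − x)×3.25
The z_c×3.25 term appears on both sides and cancels. Collect the known terms of each column as K = Σ(ρt)_known − 3.25 × (depth of known layers): K_A = 88725 − 3.25×32500 = −16900; K_B = 9582.8 − 3.25×(708 + 7090) = −15760.7.
Balance: K_A = K_B − x×(3.25 − 3.01), so x = (K_B − K_A)/(3.25 − 3.01) = 1139.3/0.24 = 4750 m.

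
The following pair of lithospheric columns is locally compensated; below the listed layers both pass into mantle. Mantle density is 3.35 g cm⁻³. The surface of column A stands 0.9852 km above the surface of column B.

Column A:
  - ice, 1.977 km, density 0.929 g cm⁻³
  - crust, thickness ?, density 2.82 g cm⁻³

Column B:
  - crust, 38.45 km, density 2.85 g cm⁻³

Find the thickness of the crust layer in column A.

33.5 km

Take the compensation level at the base of the deeper column (depth z_c below the surface of column A) and equate Σ ρ_i t_i down to z_c; mantle fills any gap and the z_c terms cancel.
Column A: 1.977×0.929 + x×2.82 + (z_c − 1.977 − x)×3.35
Column B: 0.9852×0 + 38.45×2.85 + (z_c − 0.9852 − 38.45)×3.35
The z_c×3.35 term appears on both sides and cancels. Collect the known terms of each column as K = Σ(ρt)_known − 3.35 × (depth of known layers): K_A = 1.836633 − 3.35×1.977 = −4.786317; K_B = 109.5825 − 3.35×(0.9852 + 38.45) = −22.52542.
Balance: K_A − x×(3.35 − 2.82) = K_B, so x = (K_A − K_B)/(3.35 − 2.82) = 17.7391/0.53 = 33.5 km.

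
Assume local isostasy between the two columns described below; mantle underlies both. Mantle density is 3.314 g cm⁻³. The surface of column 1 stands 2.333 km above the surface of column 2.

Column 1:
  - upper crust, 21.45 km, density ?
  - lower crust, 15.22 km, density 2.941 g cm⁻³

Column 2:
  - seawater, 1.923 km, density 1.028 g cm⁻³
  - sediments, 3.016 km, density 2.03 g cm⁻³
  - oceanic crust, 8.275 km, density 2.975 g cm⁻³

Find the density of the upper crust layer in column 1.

Take the compensation level at the base of the deeper column (depth z_c below the surface of column 1) and equate Σ ρ_i t_i down to z_c; mantle fills any gap and the z_c terms cancel.
Column 1: 21.45×ρ + 15.22×2.941 + (z_c − 36.67)×3.314
Column 2: 2.333×0 + 1.923×1.028 + 3.016×2.03 + 8.275×2.975 + (z_c − 2.333 − 13.214)×3.314
The z_c×3.314 term appears on both sides and cancels. Collect the known terms of each column as K = Σ(ρt)_known − 3.314 × (depth of known layers): K_1 = 44.76202 − 3.314×36.67 = −76.76236; K_2 = 32.717449 − 3.314×(2.333 + 13.214) = −18.805309.
Balance: K_1 + 21.45×ρ = K_2, so ρ = (K_2 − K_1)/21.45 = 57.9571/21.45 = 2.7 g cm⁻³.

2.7 g cm⁻³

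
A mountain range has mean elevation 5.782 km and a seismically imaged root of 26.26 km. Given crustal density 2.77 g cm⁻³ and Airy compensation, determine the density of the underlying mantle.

3.38 g cm⁻³

Airy balance: ρ_c h = (ρ_m − ρ_c) r → ρ_m = ρ_c (1 + h/r).
ρ_m = 2.77 × (1 + 5.782 km/26.26 km) = 3.38 g cm⁻³.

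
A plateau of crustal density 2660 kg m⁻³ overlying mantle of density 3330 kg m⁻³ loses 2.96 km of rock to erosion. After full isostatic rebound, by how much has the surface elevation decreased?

0.596 km

Rebound u = e ρ_c/ρ_m = 2.96 km × 2660/3330 = 2.364 km.
Net surface drop = e − u = 2.96 km − 2.364 km = e (ρ_m − ρ_c)/ρ_m = 0.596 km.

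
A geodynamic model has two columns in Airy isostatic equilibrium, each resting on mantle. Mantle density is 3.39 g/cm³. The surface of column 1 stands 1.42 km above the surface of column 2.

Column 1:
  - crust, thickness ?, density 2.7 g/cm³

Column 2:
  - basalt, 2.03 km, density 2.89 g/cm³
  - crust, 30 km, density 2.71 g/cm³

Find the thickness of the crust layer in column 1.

38 km

Take the compensation level at the base of the deeper column (depth z_c below the surface of column 1) and equate Σ ρ_i t_i down to z_c; mantle fills any gap and the z_c terms cancel.
Column 1: x×2.7 + (z_c − 0 − x)×3.39
Column 2: 1.42×0 + 2.03×2.89 + 30×2.71 + (z_c − 1.42 − 32.03)×3.39
The z_c×3.39 term appears on both sides and cancels. Collect the known terms of each column as K = Σ(ρt)_known − 3.39 × (depth of known layers): K_1 = 0 − 3.39×0 = 0; K_2 = 87.1667 − 3.39×(1.42 + 32.03) = −26.2288.
Balance: K_1 − x×(3.39 − 2.7) = K_2, so x = (K_1 − K_2)/(3.39 − 2.7) = 26.2288/0.69 = 38 km.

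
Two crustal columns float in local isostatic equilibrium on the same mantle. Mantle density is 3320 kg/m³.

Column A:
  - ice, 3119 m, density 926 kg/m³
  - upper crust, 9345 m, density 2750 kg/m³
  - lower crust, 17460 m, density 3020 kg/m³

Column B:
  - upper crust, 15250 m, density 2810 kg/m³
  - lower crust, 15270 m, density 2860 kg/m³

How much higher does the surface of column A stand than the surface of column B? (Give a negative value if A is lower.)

For any compensation level in the mantle, the mantle terms cancel and isostasy reduces to e = (Σt_A − Σt_B) − (Σ(ρt)_A − Σ(ρt)_B) / ρ_m.
Σt_A = 29924 m; Σt_B = 30520 m; Σ(ρt)_A = 81316144; Σ(ρt)_B = 86524700 (in m·kg/m³).
e = (29924 − 30520) − (81316144 − 86524700) / 3320 = 973 m.

973 m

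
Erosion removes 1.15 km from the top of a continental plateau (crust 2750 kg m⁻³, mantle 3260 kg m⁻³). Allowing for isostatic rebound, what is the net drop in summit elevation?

Rebound u = e ρ_c/ρ_m = 1.15 km × 2750/3260 = 0.9701 km.
Net surface drop = e − u = 1.15 km − 0.9701 km = e (ρ_m − ρ_c)/ρ_m = 0.18 km.

0.18 km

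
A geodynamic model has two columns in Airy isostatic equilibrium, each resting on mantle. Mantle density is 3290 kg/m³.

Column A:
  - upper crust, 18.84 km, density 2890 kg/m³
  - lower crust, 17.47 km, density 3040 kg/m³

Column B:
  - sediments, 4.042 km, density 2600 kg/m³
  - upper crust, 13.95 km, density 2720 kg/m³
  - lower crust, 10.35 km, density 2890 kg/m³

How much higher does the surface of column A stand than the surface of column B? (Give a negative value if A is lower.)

−0.905 km

For any compensation level in the mantle, the mantle terms cancel and isostasy reduces to e = (Σt_A − Σt_B) − (Σ(ρt)_A − Σ(ρt)_B) / ρ_m.
Σt_A = 36.31 km; Σt_B = 28.342 km; Σ(ρt)_A = 107556.4; Σ(ρt)_B = 78364.7 (in km·kg/m³).
e = (36.31 − 28.342) − (107556.4 − 78364.7) / 3290 = −0.905 km.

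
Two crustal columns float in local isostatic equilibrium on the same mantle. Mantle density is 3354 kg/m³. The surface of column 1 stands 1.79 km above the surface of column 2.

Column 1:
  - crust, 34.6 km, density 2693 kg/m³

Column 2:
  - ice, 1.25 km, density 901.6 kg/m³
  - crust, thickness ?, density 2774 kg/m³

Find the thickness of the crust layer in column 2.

23.8 km

Take the compensation level at the base of the deeper column (depth z_c below the surface of column 1) and equate Σ ρ_i t_i down to z_c; mantle fills any gap and the z_c terms cancel.
Column 1: 34.6×2693 + (z_c − 34.6)×3354
Column 2: 1.79×0 + 1.25×901.6 + x×2774 + (z_c − 1.79 − 1.25 − x)×3354
The z_c×3354 term appears on both sides and cancels. Collect the known terms of each column as K = Σ(ρt)_known − 3354 × (depth of known layers): K_1 = 93177.8 − 3354×34.6 = −22870.6; K_2 = 1127 − 3354×(1.79 + 1.25) = −9069.16.
Balance: K_1 = K_2 − x×(3354 − 2774), so x = (K_2 − K_1)/(3354 − 2774) = 13801.4/580 = 23.8 km.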